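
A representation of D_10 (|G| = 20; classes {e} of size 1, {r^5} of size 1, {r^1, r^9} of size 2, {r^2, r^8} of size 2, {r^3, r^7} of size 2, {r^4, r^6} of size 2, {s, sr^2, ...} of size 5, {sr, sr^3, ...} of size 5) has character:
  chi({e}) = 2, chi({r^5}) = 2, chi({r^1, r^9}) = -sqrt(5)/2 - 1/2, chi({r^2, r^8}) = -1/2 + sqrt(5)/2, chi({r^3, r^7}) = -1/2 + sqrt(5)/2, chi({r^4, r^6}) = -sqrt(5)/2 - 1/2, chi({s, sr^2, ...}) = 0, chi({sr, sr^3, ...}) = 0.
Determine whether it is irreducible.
Irreducible: <chi, chi> = 1.

Details: <chi, chi> = (1/|G|) sum_C |C| * |chi(C)|^2 = (1/20)[1*|2|^2 + 1*|2|^2 + 2*|-sqrt(5)/2 - 1/2|^2 + 2*|-1/2 + sqrt(5)/2|^2 + 2*|-1/2 + sqrt(5)/2|^2 + 2*|-sqrt(5)/2 - 1/2|^2 + 5*|0|^2 + 5*|0|^2]
  = (1/20)[(4) + (4) + (sqrt(5) + 3) + (3 - sqrt(5)) + (3 - sqrt(5)) + (sqrt(5) + 3) + (0) + (0)] = 20/20 = 1.
A character is irreducible iff <chi, chi> = 1, so this representation is irreducible.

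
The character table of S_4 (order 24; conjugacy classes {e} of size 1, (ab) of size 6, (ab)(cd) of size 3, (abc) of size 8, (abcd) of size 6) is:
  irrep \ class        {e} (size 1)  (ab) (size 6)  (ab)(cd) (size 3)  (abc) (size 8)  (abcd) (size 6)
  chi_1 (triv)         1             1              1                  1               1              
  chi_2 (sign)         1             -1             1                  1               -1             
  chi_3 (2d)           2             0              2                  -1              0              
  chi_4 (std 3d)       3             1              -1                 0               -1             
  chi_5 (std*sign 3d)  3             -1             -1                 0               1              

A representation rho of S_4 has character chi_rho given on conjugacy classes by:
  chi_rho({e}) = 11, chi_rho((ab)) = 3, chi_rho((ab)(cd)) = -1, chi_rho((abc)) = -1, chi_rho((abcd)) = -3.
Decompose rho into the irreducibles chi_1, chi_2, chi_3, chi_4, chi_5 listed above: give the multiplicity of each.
Multiplicities: chi_1: 0, chi_2: 0, chi_3: 1, chi_4: 3, chi_5: 0.

Derivation: Use <chi_rho, chi> = (1/|G|) sum_C |C| * chi_rho(C) * conj(chi(C)) with |G| = 24 for each irreducible chi in the table:
  <chi_rho, chi_1> = (1/24)[1*(11)*conj(1) + 6*(3)*conj(1) + 3*(-1)*conj(1) + 8*(-1)*conj(1) + 6*(-3)*conj(1)]
      = (1/24)[(11) + (18) + (-3) + (-8) + (-18)] = 0/24 = 0
  <chi_rho, chi_2> = (1/24)[1*(11)*conj(1) + 6*(3)*conj(-1) + 3*(-1)*conj(1) + 8*(-1)*conj(1) + 6*(-3)*conj(-1)]
      = (1/24)[(11) + (-18) + (-3) + (-8) + (18)] = 0/24 = 0
  <chi_rho, chi_3> = (1/24)[1*(11)*conj(2) + 6*(3)*conj(0) + 3*(-1)*conj(2) + 8*(-1)*conj(-1) + 6*(-3)*conj(0)]
      = (1/24)[(22) + (0) + (-6) + (8) + (0)] = 24/24 = 1
  <chi_rho, chi_4> = (1/24)[1*(11)*conj(3) + 6*(3)*conj(1) + 3*(-1)*conj(-1) + 8*(-1)*conj(0) + 6*(-3)*conj(-1)]
      = (1/24)[(33) + (18) + (3) + (0) + (18)] = 72/24 = 3
  <chi_rho, chi_5> = (1/24)[1*(11)*conj(3) + 6*(3)*conj(-1) + 3*(-1)*conj(-1) + 8*(-1)*conj(0) + 6*(-3)*conj(1)]
      = (1/24)[(33) + (-18) + (3) + (0) + (-18)] = 0/24 = 0
Dimension check: dim(rho) = sum (mult * dim) = 0*1 + 0*1 + 1*2 + 3*3 + 0*3 = 11 = chi_rho(e) = 11.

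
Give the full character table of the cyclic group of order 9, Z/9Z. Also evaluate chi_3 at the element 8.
Character table of Z/9Z (irreps indexed chi_0,...,chi_8 with chi_k(m) = zeta_9^(k*m), zeta_9 = exp(2*pi*i/9)):
  irrep \ class  {0} (size 1)  {1} (size 1)    {2} (size 1)    {3} (size 1)    {4} (size 1)    {5} (size 1)    {6} (size 1)    {7} (size 1)    {8} (size 1)  
  chi_0          1             1               1               1               1               1               1               1               1             
  chi_1          1             exp(2*I*pi/9)   exp(4*I*pi/9)   exp(2*I*pi/3)   exp(8*I*pi/9)   exp(-8*I*pi/9)  exp(-2*I*pi/3)  exp(-4*I*pi/9)  exp(-2*I*pi/9)
  chi_2          1             exp(4*I*pi/9)   exp(8*I*pi/9)   exp(-2*I*pi/3)  exp(-2*I*pi/9)  exp(2*I*pi/9)   exp(2*I*pi/3)   exp(-8*I*pi/9)  exp(-4*I*pi/9)
  chi_3          1             exp(2*I*pi/3)   exp(-2*I*pi/3)  1               exp(2*I*pi/3)   exp(-2*I*pi/3)  1               exp(2*I*pi/3)   exp(-2*I*pi/3)
  chi_4          1             exp(8*I*pi/9)   exp(-2*I*pi/9)  exp(2*I*pi/3)   exp(-4*I*pi/9)  exp(4*I*pi/9)   exp(-2*I*pi/3)  exp(2*I*pi/9)   exp(-8*I*pi/9)
  chi_5          1             exp(-8*I*pi/9)  exp(2*I*pi/9)   exp(-2*I*pi/3)  exp(4*I*pi/9)   exp(-4*I*pi/9)  exp(2*I*pi/3)   exp(-2*I*pi/9)  exp(8*I*pi/9) 
  chi_6          1             exp(-2*I*pi/3)  exp(2*I*pi/3)   1               exp(-2*I*pi/3)  exp(2*I*pi/3)   1               exp(-2*I*pi/3)  exp(2*I*pi/3) 
  chi_7          1             exp(-4*I*pi/9)  exp(-8*I*pi/9)  exp(2*I*pi/3)   exp(2*I*pi/9)   exp(-2*I*pi/9)  exp(-2*I*pi/3)  exp(8*I*pi/9)   exp(4*I*pi/9) 
  chi_8          1             exp(-2*I*pi/9)  exp(-4*I*pi/9)  exp(-2*I*pi/3)  exp(-8*I*pi/9)  exp(8*I*pi/9)   exp(2*I*pi/3)   exp(4*I*pi/9)   exp(2*I*pi/9) 

Spot check: chi_3(8) = zeta_9^(3*8) = zeta_9^24 = exp(-2*I*pi/3).

Working: Z/9Z is abelian, so all 9 irreducible complex representations are 1-dimensional. They are given by chi_k(m) = zeta_9^(k*m) for k = 0,...,8. Row orthogonality: sum_m chi_k(m) conj(chi_l(m)) = 9 * [k = l].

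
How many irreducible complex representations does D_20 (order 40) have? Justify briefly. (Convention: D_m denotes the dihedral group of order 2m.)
13

Explanation: The number of irreducible complex representations of a finite group equals its number of conjugacy classes. D_20 has 13 conjugacy classes (n/2 + 3 for n even), so D_20 (order 40) has exactly 13 irreducible complex representations.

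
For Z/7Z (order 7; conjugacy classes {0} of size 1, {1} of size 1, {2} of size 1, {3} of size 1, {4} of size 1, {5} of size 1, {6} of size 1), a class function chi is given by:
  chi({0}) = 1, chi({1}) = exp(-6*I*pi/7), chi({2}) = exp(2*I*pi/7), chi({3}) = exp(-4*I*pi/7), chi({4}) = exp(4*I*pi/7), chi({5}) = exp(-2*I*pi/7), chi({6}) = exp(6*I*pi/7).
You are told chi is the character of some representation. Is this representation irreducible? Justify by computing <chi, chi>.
Irreducible: <chi, chi> = 1.

Reasoning: <chi, chi> = (1/|G|) sum_C |C| * |chi(C)|^2 = (1/7)[1*|1|^2 + 1*|exp(-6*I*pi/7)|^2 + 1*|exp(2*I*pi/7)|^2 + 1*|exp(-4*I*pi/7)|^2 + 1*|exp(4*I*pi/7)|^2 + 1*|exp(-2*I*pi/7)|^2 + 1*|exp(6*I*pi/7)|^2]
  = (1/7)[(1) + (1) + (1) + (1) + (1) + (1) + (1)] = 7/7 = 1.
(Exp terms are combined using exp(i*s)*conj(exp(i*t)) = exp(i*(s-t)), and sums of them are collapsed using the identity that for every m > 1 the m distinct m-th roots of unity sum to 0, e.g. 1 + exp(2*I*pi/3) + exp(-2*I*pi/3) = 0.)
A character is irreducible iff <chi, chi> = 1, so this representation is irreducible.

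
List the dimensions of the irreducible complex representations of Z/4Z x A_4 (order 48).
Dimensions: 1, 1, 1, 1, 1, 1, 1, 1, 1, 1, 1, 1, 3, 3, 3, 3

Proof sketch: There are 16 irreducibles (= number of conjugacy classes). Their dimensions d_i satisfy sum d_i^2 = |G| = 48: 1 + 1 + 1 + 1 + 1 + 1 + 1 + 1 + 1 + 1 + 1 + 1 + 9 + 9 + 9 + 9 = 48. (For the product with Z/4Z: each of the 4 1-dim characters of Z/4Z tensors with each irrep of A_4, giving 4 copies of each A_4-dimension.)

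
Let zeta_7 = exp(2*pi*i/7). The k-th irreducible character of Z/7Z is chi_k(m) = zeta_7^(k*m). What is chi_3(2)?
chi_3(2) = zeta_7^6 = exp(-2*I*pi/7)

Derivation: chi_3(2) = zeta_7^(3*2) = zeta_7^6. Since zeta_7^7 = 1, this equals zeta_7^6 = exp(2*pi*i*6/7) = exp(-2*I*pi/7).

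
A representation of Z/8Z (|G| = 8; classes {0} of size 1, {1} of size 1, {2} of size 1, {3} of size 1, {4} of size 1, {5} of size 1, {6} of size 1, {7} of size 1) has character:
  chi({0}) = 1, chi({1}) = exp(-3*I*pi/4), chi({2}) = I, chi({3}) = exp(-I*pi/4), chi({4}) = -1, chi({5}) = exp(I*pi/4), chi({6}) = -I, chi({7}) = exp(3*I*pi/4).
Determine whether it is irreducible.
Irreducible: <chi, chi> = 1.

Why: <chi, chi> = (1/|G|) sum_C |C| * |chi(C)|^2 = (1/8)[1*|1|^2 + 1*|exp(-3*I*pi/4)|^2 + 1*|I|^2 + 1*|exp(-I*pi/4)|^2 + 1*|-1|^2 + 1*|exp(I*pi/4)|^2 + 1*|-I|^2 + 1*|exp(3*I*pi/4)|^2]
  = (1/8)[(1) + (1) + (1) + (1) + (1) + (1) + (1) + (1)] = 8/8 = 1.
(Exp terms are combined using exp(i*s)*conj(exp(i*t)) = exp(i*(s-t)), and sums of them are collapsed using the identity that for every m > 1 the m distinct m-th roots of unity sum to 0, e.g. 1 + exp(2*I*pi/3) + exp(-2*I*pi/3) = 0.)
A character is irreducible iff <chi, chi> = 1, so this representation is irreducible.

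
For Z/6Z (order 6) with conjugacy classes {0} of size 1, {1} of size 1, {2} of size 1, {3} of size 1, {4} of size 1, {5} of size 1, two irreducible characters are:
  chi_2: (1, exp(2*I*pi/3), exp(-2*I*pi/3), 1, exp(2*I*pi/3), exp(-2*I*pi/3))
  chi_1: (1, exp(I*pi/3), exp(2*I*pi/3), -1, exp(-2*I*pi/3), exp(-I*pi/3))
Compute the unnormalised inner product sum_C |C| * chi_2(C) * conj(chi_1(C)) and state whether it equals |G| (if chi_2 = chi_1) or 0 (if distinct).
Sum = 0; so <chi_2, chi_1> = 0 (distinct irreducibles are orthogonal).

Reasoning: Compute term by term over conjugacy classes (|C| * chi_2(C) * conj(chi_1(C))):
  1*(1)*conj(1) + 1*(exp(2*I*pi/3))*conj(exp(I*pi/3)) + 1*(exp(-2*I*pi/3))*conj(exp(2*I*pi/3)) + 1*(1)*conj(-1) + 1*(exp(2*I*pi/3))*conj(exp(-2*I*pi/3)) + 1*(exp(-2*I*pi/3))*conj(exp(-I*pi/3))
  = (1) + (exp(I*pi/3)) + (exp(2*I*pi/3)) + (-1) + (exp(-2*I*pi/3)) + (exp(-I*pi/3))
  = 0.
(Exp terms are combined using exp(i*s)*conj(exp(i*t)) = exp(i*(s-t)), and sums of them are collapsed using the identity that for every m > 1 the m distinct m-th roots of unity sum to 0, e.g. 1 + exp(2*I*pi/3) + exp(-2*I*pi/3) = 0.)
Dividing by |G| = 6 gives 0/6 = 0, matching the row-orthogonality relation <chi_2, chi_1> = [chi_2 = chi_1].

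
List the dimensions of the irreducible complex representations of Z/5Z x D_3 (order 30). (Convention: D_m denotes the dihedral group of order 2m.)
Dimensions: 1, 1, 1, 1, 1, 1, 1, 1, 1, 1, 2, 2, 2, 2, 2

Proof sketch: There are 15 irreducibles (= number of conjugacy classes). Their dimensions d_i satisfy sum d_i^2 = |G| = 30: 1 + 1 + 1 + 1 + 1 + 1 + 1 + 1 + 1 + 1 + 4 + 4 + 4 + 4 + 4 = 30. (For the product with Z/5Z: each of the 5 1-dim characters of Z/5Z tensors with each irrep of D_3, giving 5 copies of each D_3-dimension.)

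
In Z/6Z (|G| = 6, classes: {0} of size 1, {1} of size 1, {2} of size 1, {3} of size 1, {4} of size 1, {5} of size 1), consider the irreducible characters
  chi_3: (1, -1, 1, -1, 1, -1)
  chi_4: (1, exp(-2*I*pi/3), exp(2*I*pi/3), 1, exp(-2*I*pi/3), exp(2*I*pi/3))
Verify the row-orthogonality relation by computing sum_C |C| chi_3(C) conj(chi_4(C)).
Sum = 0; so <chi_3, chi_4> = 0 (distinct irreducibles are orthogonal).

Derivation: Compute term by term over conjugacy classes (|C| * chi_3(C) * conj(chi_4(C))):
  1*(1)*conj(1) + 1*(-1)*conj(exp(-2*I*pi/3)) + 1*(1)*conj(exp(2*I*pi/3)) + 1*(-1)*conj(1) + 1*(1)*conj(exp(-2*I*pi/3)) + 1*(-1)*conj(exp(2*I*pi/3))
  = (1) + (-exp(2*I*pi/3)) + (exp(-2*I*pi/3)) + (-1) + (exp(2*I*pi/3)) + (-exp(-2*I*pi/3))
  = 0.
(Exp terms are combined using exp(i*s)*conj(exp(i*t)) = exp(i*(s-t)), and sums of them are collapsed using the identity that for every m > 1 the m distinct m-th roots of unity sum to 0, e.g. 1 + exp(2*I*pi/3) + exp(-2*I*pi/3) = 0.)
Dividing by |G| = 6 gives 0/6 = 0, matching the row-orthogonality relation <chi_3, chi_4> = [chi_3 = chi_4].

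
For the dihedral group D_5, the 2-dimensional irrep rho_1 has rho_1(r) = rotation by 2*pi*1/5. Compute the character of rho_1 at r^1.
chi_{rho_1}(r^1) = 2*cos(2*pi*1*1/5) = -1/2 + sqrt(5)/2

Working: rho_1(r^1) is rotation by angle 2*pi*1*1/5, whose trace is 2*cos(2*pi*1*1/5) = -1/2 + sqrt(5)/2.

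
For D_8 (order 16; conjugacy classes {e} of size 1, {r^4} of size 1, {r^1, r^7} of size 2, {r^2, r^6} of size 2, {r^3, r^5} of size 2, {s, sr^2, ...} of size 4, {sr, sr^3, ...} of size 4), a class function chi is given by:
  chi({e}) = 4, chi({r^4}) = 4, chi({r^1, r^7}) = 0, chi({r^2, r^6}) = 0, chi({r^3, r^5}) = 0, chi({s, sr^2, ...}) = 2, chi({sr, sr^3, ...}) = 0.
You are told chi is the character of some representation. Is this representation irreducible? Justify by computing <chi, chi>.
Not irreducible (reducible): <chi, chi> = 3 > 1.

Working: <chi, chi> = (1/|G|) sum_C |C| * |chi(C)|^2 = (1/16)[1*|4|^2 + 1*|4|^2 + 2*|0|^2 + 2*|0|^2 + 2*|0|^2 + 4*|2|^2 + 4*|0|^2]
  = (1/16)[(16) + (16) + (0) + (0) + (0) + (16) + (0)] = 48/16 = 3.
A character is irreducible iff <chi, chi> = 1, so this representation is reducible.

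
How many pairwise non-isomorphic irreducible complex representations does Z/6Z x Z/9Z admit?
54

Details: The number of irreducible complex representations of a finite group equals its number of conjugacy classes. Z/6Z x Z/9Z is abelian of order 54, so every element is its own conjugacy class: 54 classes, so Z/6Z x Z/9Z (order 54) has exactly 54 irreducible complex representations.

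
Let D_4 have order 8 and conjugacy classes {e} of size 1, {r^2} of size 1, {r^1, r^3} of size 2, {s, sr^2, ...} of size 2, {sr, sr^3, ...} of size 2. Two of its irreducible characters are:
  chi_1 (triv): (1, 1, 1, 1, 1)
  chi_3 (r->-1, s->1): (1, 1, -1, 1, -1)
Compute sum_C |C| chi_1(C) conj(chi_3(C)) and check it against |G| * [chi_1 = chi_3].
Sum = 0; so <chi_1, chi_3> = 0 (distinct irreducibles are orthogonal).

Solution. Compute term by term over conjugacy classes (|C| * chi_1(C) * conj(chi_3(C))):
  1*(1)*conj(1) + 1*(1)*conj(1) + 2*(1)*conj(-1) + 2*(1)*conj(1) + 2*(1)*conj(-1)
  = (1) + (1) + (-2) + (2) + (-2)
  = 0.
Dividing by |G| = 8 gives 0/8 = 0, matching the row-orthogonality relation <chi_1, chi_3> = [chi_1 = chi_3].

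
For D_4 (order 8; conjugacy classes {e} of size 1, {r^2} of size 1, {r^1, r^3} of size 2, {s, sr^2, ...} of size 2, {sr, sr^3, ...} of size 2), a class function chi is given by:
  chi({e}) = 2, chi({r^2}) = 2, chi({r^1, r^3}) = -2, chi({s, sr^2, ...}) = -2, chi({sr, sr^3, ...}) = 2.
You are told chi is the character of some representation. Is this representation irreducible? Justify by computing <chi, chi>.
Not irreducible (reducible): <chi, chi> = 4 > 1.

Details: <chi, chi> = (1/|G|) sum_C |C| * |chi(C)|^2 = (1/8)[1*|2|^2 + 1*|2|^2 + 2*|-2|^2 + 2*|-2|^2 + 2*|2|^2]
  = (1/8)[(4) + (4) + (8) + (8) + (8)] = 32/8 = 4.
A character is irreducible iff <chi, chi> = 1, so this representation is reducible.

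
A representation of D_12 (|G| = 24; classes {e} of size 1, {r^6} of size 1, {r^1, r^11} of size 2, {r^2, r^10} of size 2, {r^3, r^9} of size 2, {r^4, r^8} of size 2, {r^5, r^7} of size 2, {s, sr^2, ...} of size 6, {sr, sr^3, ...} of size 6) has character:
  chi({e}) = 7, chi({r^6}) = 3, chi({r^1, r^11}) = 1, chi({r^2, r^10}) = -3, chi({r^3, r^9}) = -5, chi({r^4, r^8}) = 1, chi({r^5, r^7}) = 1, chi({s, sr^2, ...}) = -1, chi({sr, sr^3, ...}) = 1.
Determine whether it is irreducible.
Not irreducible (reducible): <chi, chi> = 6 > 1.

Solution. <chi, chi> = (1/|G|) sum_C |C| * |chi(C)|^2 = (1/24)[1*|7|^2 + 1*|3|^2 + 2*|1|^2 + 2*|-3|^2 + 2*|-5|^2 + 2*|1|^2 + 2*|1|^2 + 6*|-1|^2 + 6*|1|^2]
  = (1/24)[(49) + (9) + (2) + (18) + (50) + (2) + (2) + (6) + (6)] = 144/24 = 6.
A character is irreducible iff <chi, chi> = 1, so this representation is reducible.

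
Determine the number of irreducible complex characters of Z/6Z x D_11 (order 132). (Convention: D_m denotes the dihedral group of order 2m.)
42

Why: The number of irreducible complex representations of a finite group equals its number of conjugacy classes. For a direct product, #classes(G x H) = #classes(G) * #classes(H). Z/6Z has 6 classes (abelian), D_11 has 7 classes, so 6 * 7 = 42, so Z/6Z x D_11 (order 132) has exactly 42 irreducible complex representations.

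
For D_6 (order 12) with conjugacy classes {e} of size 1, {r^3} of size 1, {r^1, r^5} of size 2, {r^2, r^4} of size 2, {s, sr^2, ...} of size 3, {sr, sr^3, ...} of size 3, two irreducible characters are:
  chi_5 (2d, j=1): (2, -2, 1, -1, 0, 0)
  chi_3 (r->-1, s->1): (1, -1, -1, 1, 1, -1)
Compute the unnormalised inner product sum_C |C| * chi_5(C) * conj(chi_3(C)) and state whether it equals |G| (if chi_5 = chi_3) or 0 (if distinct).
Sum = 0; so <chi_5, chi_3> = 0 (distinct irreducibles are orthogonal).

Proof sketch: Compute term by term over conjugacy classes (|C| * chi_5(C) * conj(chi_3(C))):
  1*(2)*conj(1) + 1*(-2)*conj(-1) + 2*(1)*conj(-1) + 2*(-1)*conj(1) + 3*(0)*conj(1) + 3*(0)*conj(-1)
  = (2) + (2) + (-2) + (-2) + (0) + (0)
  = 0.
Dividing by |G| = 12 gives 0/12 = 0, matching the row-orthogonality relation <chi_5, chi_3> = [chi_5 = chi_3].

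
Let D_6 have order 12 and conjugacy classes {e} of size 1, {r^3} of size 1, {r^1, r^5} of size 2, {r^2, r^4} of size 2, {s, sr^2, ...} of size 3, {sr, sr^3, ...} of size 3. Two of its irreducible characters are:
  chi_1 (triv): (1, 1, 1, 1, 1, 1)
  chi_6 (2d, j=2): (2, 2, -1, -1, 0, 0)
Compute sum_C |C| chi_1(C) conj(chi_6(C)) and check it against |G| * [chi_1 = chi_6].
Sum = 0; so <chi_1, chi_6> = 0 (distinct irreducibles are orthogonal).

Why: Compute term by term over conjugacy classes (|C| * chi_1(C) * conj(chi_6(C))):
  1*(1)*conj(2) + 1*(1)*conj(2) + 2*(1)*conj(-1) + 2*(1)*conj(-1) + 3*(1)*conj(0) + 3*(1)*conj(0)
  = (2) + (2) + (-2) + (-2) + (0) + (0)
  = 0.
Dividing by |G| = 12 gives 0/12 = 0, matching the row-orthogonality relation <chi_1, chi_6> = [chi_1 = chi_6].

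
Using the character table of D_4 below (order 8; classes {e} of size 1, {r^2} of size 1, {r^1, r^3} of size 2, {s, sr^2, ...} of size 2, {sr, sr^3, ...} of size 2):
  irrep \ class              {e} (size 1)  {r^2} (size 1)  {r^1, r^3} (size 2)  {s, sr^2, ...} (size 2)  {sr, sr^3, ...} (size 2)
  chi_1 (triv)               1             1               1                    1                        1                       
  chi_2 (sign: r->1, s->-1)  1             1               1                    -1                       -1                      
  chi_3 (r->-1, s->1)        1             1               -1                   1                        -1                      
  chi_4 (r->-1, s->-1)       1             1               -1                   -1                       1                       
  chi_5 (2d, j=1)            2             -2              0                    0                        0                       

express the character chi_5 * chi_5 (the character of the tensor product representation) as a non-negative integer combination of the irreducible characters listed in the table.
chi_5 tensor chi_5 = chi_1 + chi_2 + chi_3 + chi_4 (all other irreducibles have multiplicity 0).

Reasoning: The character of a tensor product is the pointwise product (chi_5 * chi_5)(C) = chi_5(C) * chi_5(C):
  {e}: (2)*(2), {r^2}: (-2)*(-2), {r^1, r^3}: (0)*(0), {s, sr^2, ...}: (0)*(0), {sr, sr^3, ...}: (0)*(0)
so (chi_5 * chi_5) takes values
  {e} -> 4, {r^2} -> 4, {r^1, r^3} -> 0, {s, sr^2, ...} -> 0, {sr, sr^3, ...} -> 0.
Now take the inner product of this character with each irreducible chi from the table, <chi_5*chi_5, chi> = (1/8) sum_C |C| (chi_5*chi_5)(C) conj(chi(C)):
  <chi_5*chi_5, chi_1> = (1/8)[1*(4)*conj(1) + 1*(4)*conj(1) + 2*(0)*conj(1) + 2*(0)*conj(1) + 2*(0)*conj(1)]
      = (1/8)[(4) + (4) + (0) + (0) + (0)] = 8/8 = 1
  <chi_5*chi_5, chi_2> = (1/8)[1*(4)*conj(1) + 1*(4)*conj(1) + 2*(0)*conj(1) + 2*(0)*conj(-1) + 2*(0)*conj(-1)]
      = (1/8)[(4) + (4) + (0) + (0) + (0)] = 8/8 = 1
  <chi_5*chi_5, chi_3> = (1/8)[1*(4)*conj(1) + 1*(4)*conj(1) + 2*(0)*conj(-1) + 2*(0)*conj(1) + 2*(0)*conj(-1)]
      = (1/8)[(4) + (4) + (0) + (0) + (0)] = 8/8 = 1
  <chi_5*chi_5, chi_4> = (1/8)[1*(4)*conj(1) + 1*(4)*conj(1) + 2*(0)*conj(-1) + 2*(0)*conj(-1) + 2*(0)*conj(1)]
      = (1/8)[(4) + (4) + (0) + (0) + (0)] = 8/8 = 1
  <chi_5*chi_5, chi_5> = (1/8)[1*(4)*conj(2) + 1*(4)*conj(-2) + 2*(0)*conj(0) + 2*(0)*conj(0) + 2*(0)*conj(0)]
      = (1/8)[(8) + (-8) + (0) + (0) + (0)] = 0/8 = 0
Hence the multiplicities are chi_1: 1, chi_2: 1, chi_3: 1, chi_4: 1. Dimension check: dim(chi_5)*dim(chi_5) = 2*2 = 4 and sum (mult * dim) = 1*1 + 1*1 + 1*1 + 1*1 = 4.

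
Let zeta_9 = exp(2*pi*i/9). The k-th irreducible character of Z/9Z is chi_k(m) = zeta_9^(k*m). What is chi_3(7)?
chi_3(7) = zeta_9^21 = exp(2*I*pi/3)

Justification: chi_3(7) = zeta_9^(3*7) = zeta_9^21. Since zeta_9^9 = 1, this equals zeta_9^3 = exp(2*pi*i*3/9) = exp(2*I*pi/3).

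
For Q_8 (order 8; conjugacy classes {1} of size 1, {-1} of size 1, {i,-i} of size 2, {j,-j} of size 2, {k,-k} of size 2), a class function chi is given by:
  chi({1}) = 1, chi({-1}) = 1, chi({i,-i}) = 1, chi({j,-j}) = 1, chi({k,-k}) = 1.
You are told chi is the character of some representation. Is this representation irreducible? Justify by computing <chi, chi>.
Irreducible: <chi, chi> = 1.

Why: <chi, chi> = (1/|G|) sum_C |C| * |chi(C)|^2 = (1/8)[1*|1|^2 + 1*|1|^2 + 2*|1|^2 + 2*|1|^2 + 2*|1|^2]
  = (1/8)[(1) + (1) + (2) + (2) + (2)] = 8/8 = 1.
A character is irreducible iff <chi, chi> = 1, so this representation is irreducible.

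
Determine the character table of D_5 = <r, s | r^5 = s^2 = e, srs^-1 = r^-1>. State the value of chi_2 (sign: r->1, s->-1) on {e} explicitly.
Conjugacy classes: {e} of size 1, {r^1, r^4} of size 2, {r^2, r^3} of size 2, {s, sr, ..., sr^4} of size 5.
Character table:
  irrep \ class              {e} (size 1)  {r^1, r^4} (size 2)  {r^2, r^3} (size 2)  {s, sr, ..., sr^4} (size 5)
  chi_1 (triv)               1             1                    1                    1                          
  chi_2 (sign: r->1, s->-1)  1             1                    1                    -1                         
  chi_3 (2d, j=1)            2             -1/2 + sqrt(5)/2     -sqrt(5)/2 - 1/2     0                          
  chi_4 (2d, j=2)            2             -sqrt(5)/2 - 1/2     -1/2 + sqrt(5)/2     0                          

Spot check: chi_2 (sign: r->1, s->-1) on {e} = 1.

Justification: D_5 has order 2*5 = 10 with 4 conjugacy classes, hence 4 irreducibles. Sum of squared dims 1 + 1 + 4 + 4 = 10 = |G|. Linear characters come from the abelianisation; the 2-dimensional irreps have character r^k -> 2*cos(2*pi*j*k/5), reflections -> 0.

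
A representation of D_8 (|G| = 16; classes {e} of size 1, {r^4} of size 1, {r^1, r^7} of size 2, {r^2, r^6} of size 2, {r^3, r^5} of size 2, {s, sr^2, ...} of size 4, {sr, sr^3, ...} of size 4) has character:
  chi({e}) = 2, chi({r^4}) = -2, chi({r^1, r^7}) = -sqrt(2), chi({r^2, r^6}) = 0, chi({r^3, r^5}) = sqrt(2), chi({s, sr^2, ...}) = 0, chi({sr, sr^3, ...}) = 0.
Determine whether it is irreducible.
Irreducible: <chi, chi> = 1.

Details: <chi, chi> = (1/|G|) sum_C |C| * |chi(C)|^2 = (1/16)[1*|2|^2 + 1*|-2|^2 + 2*|-sqrt(2)|^2 + 2*|0|^2 + 2*|sqrt(2)|^2 + 4*|0|^2 + 4*|0|^2]
  = (1/16)[(4) + (4) + (4) + (0) + (4) + (0) + (0)] = 16/16 = 1.
A character is irreducible iff <chi, chi> = 1, so this representation is irreducible.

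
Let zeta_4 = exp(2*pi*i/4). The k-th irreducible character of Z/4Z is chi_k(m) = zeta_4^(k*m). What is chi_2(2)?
chi_2(2) = zeta_4^4 = 1

Explanation: chi_2(2) = zeta_4^(2*2) = zeta_4^4. Since zeta_4^4 = 1, this equals zeta_4^0 = exp(2*pi*i*0/4) = 1.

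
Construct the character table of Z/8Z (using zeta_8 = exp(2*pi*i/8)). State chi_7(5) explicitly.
Character table of Z/8Z (irreps indexed chi_0,...,chi_7 with chi_k(m) = zeta_8^(k*m), zeta_8 = exp(2*pi*i/8)):
  irrep \ class  {0} (size 1)  {1} (size 1)    {2} (size 1)  {3} (size 1)    {4} (size 1)  {5} (size 1)    {6} (size 1)  {7} (size 1)  
  chi_0          1             1               1             1               1             1               1             1             
  chi_1          1             exp(I*pi/4)     I             exp(3*I*pi/4)   -1            exp(-3*I*pi/4)  -I            exp(-I*pi/4)  
  chi_2          1             I               -1            -I              1             I               -1            -I            
  chi_3          1             exp(3*I*pi/4)   -I            exp(I*pi/4)     -1            exp(-I*pi/4)    I             exp(-3*I*pi/4)
  chi_4          1             -1              1             -1              1             -1              1             -1            
  chi_5          1             exp(-3*I*pi/4)  I             exp(-I*pi/4)    -1            exp(I*pi/4)     -I            exp(3*I*pi/4) 
  chi_6          1             -I              -1            I               1             -I              -1            I             
  chi_7          1             exp(-I*pi/4)    -I            exp(-3*I*pi/4)  -1            exp(3*I*pi/4)   I             exp(I*pi/4)   

Spot check: chi_7(5) = zeta_8^(7*5) = zeta_8^35 = exp(3*I*pi/4).

Reasoning: Z/8Z is abelian, so all 8 irreducible complex representations are 1-dimensional. They are given by chi_k(m) = zeta_8^(k*m) for k = 0,...,7. Row orthogonality: sum_m chi_k(m) conj(chi_l(m)) = 8 * [k = l].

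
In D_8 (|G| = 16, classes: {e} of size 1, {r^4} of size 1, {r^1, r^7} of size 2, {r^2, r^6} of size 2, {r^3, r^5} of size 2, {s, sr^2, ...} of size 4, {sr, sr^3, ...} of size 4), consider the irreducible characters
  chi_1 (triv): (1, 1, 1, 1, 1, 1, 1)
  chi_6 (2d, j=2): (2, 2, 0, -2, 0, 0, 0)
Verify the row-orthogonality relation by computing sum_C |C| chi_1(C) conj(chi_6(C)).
Sum = 0; so <chi_1, chi_6> = 0 (distinct irreducibles are orthogonal).

Derivation: Compute term by term over conjugacy classes (|C| * chi_1(C) * conj(chi_6(C))):
  1*(1)*conj(2) + 1*(1)*conj(2) + 2*(1)*conj(0) + 2*(1)*conj(-2) + 2*(1)*conj(0) + 4*(1)*conj(0) + 4*(1)*conj(0)
  = (2) + (2) + (0) + (-4) + (0) + (0) + (0)
  = 0.
Dividing by |G| = 16 gives 0/16 = 0, matching the row-orthogonality relation <chi_1, chi_6> = [chi_1 = chi_6].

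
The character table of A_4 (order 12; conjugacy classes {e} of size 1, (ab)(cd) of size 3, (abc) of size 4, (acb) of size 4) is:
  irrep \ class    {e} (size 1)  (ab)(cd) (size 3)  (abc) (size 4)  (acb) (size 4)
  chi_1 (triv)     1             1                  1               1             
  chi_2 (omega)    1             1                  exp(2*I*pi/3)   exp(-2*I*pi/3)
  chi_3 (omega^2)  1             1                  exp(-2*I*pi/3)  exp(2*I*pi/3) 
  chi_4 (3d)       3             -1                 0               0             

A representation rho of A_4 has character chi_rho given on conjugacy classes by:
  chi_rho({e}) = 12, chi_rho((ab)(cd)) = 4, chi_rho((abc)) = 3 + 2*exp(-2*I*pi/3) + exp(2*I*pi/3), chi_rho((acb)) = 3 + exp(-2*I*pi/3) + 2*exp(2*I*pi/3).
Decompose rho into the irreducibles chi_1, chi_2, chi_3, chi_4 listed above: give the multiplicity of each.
Multiplicities: chi_1: 3, chi_2: 1, chi_3: 2, chi_4: 2.

Why: Use <chi_rho, chi> = (1/|G|) sum_C |C| * chi_rho(C) * conj(chi(C)) with |G| = 12 for each irreducible chi in the table:
  <chi_rho, chi_1> = (1/12)[1*(12)*conj(1) + 3*(4)*conj(1) + 4*(3 + 2*exp(-2*I*pi/3) + exp(2*I*pi/3))*conj(1) + 4*(3 + exp(-2*I*pi/3) + 2*exp(2*I*pi/3))*conj(1)]
      = (1/12)[(12) + (12) + (12 + 8*exp(-2*I*pi/3) + 4*exp(2*I*pi/3)) + (12 + 4*exp(-2*I*pi/3) + 8*exp(2*I*pi/3))] = 36/12 = 3
  <chi_rho, chi_2> = (1/12)[1*(12)*conj(1) + 3*(4)*conj(1) + 4*(3 + 2*exp(-2*I*pi/3) + exp(2*I*pi/3))*conj(exp(2*I*pi/3)) + 4*(3 + exp(-2*I*pi/3) + 2*exp(2*I*pi/3))*conj(exp(-2*I*pi/3))]
      = (1/12)[(12) + (12) + (4 + 12*exp(-2*I*pi/3) + 8*exp(2*I*pi/3)) + (4 + 8*exp(-2*I*pi/3) + 12*exp(2*I*pi/3))] = 12/12 = 1
  <chi_rho, chi_3> = (1/12)[1*(12)*conj(1) + 3*(4)*conj(1) + 4*(3 + 2*exp(-2*I*pi/3) + exp(2*I*pi/3))*conj(exp(-2*I*pi/3)) + 4*(3 + exp(-2*I*pi/3) + 2*exp(2*I*pi/3))*conj(exp(2*I*pi/3))]
      = (1/12)[(12) + (12) + (8 + 4*exp(-2*I*pi/3) + 12*exp(2*I*pi/3)) + (8 + 12*exp(-2*I*pi/3) + 4*exp(2*I*pi/3))] = 24/12 = 2
  <chi_rho, chi_4> = (1/12)[1*(12)*conj(3) + 3*(4)*conj(-1) + 4*(3 + 2*exp(-2*I*pi/3) + exp(2*I*pi/3))*conj(0) + 4*(3 + exp(-2*I*pi/3) + 2*exp(2*I*pi/3))*conj(0)]
      = (1/12)[(36) + (-12) + (0) + (0)] = 24/12 = 2
(Exp terms are combined using exp(i*s)*conj(exp(i*t)) = exp(i*(s-t)), and sums of them are collapsed using the identity that for every m > 1 the m distinct m-th roots of unity sum to 0, e.g. 1 + exp(2*I*pi/3) + exp(-2*I*pi/3) = 0.)
Dimension check: dim(rho) = sum (mult * dim) = 3*1 + 1*1 + 2*1 + 2*3 = 12 = chi_rho(e) = 12.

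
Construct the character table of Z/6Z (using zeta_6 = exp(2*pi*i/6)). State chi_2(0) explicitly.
Character table of Z/6Z (irreps indexed chi_0,...,chi_5 with chi_k(m) = zeta_6^(k*m), zeta_6 = exp(2*pi*i/6)):
  irrep \ class  {0} (size 1)  {1} (size 1)    {2} (size 1)    {3} (size 1)  {4} (size 1)    {5} (size 1)  
  chi_0          1             1               1               1             1               1             
  chi_1          1             exp(I*pi/3)     exp(2*I*pi/3)   -1            exp(-2*I*pi/3)  exp(-I*pi/3)  
  chi_2          1             exp(2*I*pi/3)   exp(-2*I*pi/3)  1             exp(2*I*pi/3)   exp(-2*I*pi/3)
  chi_3          1             -1              1               -1            1               -1            
  chi_4          1             exp(-2*I*pi/3)  exp(2*I*pi/3)   1             exp(-2*I*pi/3)  exp(2*I*pi/3) 
  chi_5          1             exp(-I*pi/3)    exp(-2*I*pi/3)  -1            exp(2*I*pi/3)   exp(I*pi/3)   

Spot check: chi_2(0) = zeta_6^(2*0) = zeta_6^0 = 1.

Working: Z/6Z is abelian, so all 6 irreducible complex representations are 1-dimensional. They are given by chi_k(m) = zeta_6^(k*m) for k = 0,...,5. Row orthogonality: sum_m chi_k(m) conj(chi_l(m)) = 6 * [k = l].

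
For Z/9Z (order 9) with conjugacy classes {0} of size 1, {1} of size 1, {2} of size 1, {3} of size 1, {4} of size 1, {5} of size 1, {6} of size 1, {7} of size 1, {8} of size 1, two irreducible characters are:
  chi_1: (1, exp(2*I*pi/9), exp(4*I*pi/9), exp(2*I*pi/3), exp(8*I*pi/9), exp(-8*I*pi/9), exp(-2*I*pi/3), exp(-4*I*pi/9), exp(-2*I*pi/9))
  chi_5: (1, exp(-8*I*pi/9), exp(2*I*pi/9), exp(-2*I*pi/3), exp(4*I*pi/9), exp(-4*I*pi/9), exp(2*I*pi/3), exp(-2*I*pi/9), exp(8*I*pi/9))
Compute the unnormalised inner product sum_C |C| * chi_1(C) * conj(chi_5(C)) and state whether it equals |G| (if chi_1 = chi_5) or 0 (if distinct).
Sum = 0; so <chi_1, chi_5> = 0 (distinct irreducibles are orthogonal).

Working: Compute term by term over conjugacy classes (|C| * chi_1(C) * conj(chi_5(C))):
  1*(1)*conj(1) + 1*(exp(2*I*pi/9))*conj(exp(-8*I*pi/9)) + 1*(exp(4*I*pi/9))*conj(exp(2*I*pi/9)) + 1*(exp(2*I*pi/3))*conj(exp(-2*I*pi/3)) + 1*(exp(8*I*pi/9))*conj(exp(4*I*pi/9)) + 1*(exp(-8*I*pi/9))*conj(exp(-4*I*pi/9)) + 1*(exp(-2*I*pi/3))*conj(exp(2*I*pi/3)) + 1*(exp(-4*I*pi/9))*conj(exp(-2*I*pi/9)) + 1*(exp(-2*I*pi/9))*conj(exp(8*I*pi/9))
  = (1) + (exp(-8*I*pi/9)) + (exp(2*I*pi/9)) + (exp(-2*I*pi/3)) + (exp(4*I*pi/9)) + (exp(-4*I*pi/9)) + (exp(2*I*pi/3)) + (exp(-2*I*pi/9)) + (exp(8*I*pi/9))
  = 0.
(Exp terms are combined using exp(i*s)*conj(exp(i*t)) = exp(i*(s-t)), and sums of them are collapsed using the identity that for every m > 1 the m distinct m-th roots of unity sum to 0, e.g. 1 + exp(2*I*pi/3) + exp(-2*I*pi/3) = 0.)
Dividing by |G| = 9 gives 0/9 = 0, matching the row-orthogonality relation <chi_1, chi_5> = [chi_1 = chi_5].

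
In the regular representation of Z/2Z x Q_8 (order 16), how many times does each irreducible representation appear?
Each irreducible V_i of dimension d_i appears with multiplicity d_i, i.e. rho_reg = (direct sum over all irreducibles V_i) d_i V_i. The irreducible dimensions for Z/2Z x Q_8 are 1, 1, 1, 1, 1, 1, 1, 1, 2, 2: 8 irreducibles of dimension 1, each with multiplicity 1; 2 irreducibles of dimension 2, each with multiplicity 2. Total dimension 8*1*1 + 2*2*2 = 16 = |G|.

Proof sketch: General theorem: in the regular representation of a finite group G, each irreducible appears with multiplicity equal to its dimension. Check: dim(rho_reg) = sum d_i^2 = 1 + 1 + 1 + 1 + 1 + 1 + 1 + 1 + 4 + 4 = 16 = |G|.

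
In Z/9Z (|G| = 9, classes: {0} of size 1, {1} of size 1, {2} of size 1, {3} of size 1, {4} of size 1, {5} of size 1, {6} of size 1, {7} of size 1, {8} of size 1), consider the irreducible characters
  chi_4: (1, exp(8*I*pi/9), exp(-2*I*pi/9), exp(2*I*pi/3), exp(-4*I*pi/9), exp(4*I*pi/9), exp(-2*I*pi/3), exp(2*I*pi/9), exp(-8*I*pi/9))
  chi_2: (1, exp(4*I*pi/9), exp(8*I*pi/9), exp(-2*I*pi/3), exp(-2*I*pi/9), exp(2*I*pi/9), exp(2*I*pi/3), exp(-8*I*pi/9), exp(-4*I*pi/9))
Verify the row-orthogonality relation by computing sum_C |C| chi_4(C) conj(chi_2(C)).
Sum = 0; so <chi_4, chi_2> = 0 (distinct irreducibles are orthogonal).

Argument: Compute term by term over conjugacy classes (|C| * chi_4(C) * conj(chi_2(C))):
  1*(1)*conj(1) + 1*(exp(8*I*pi/9))*conj(exp(4*I*pi/9)) + 1*(exp(-2*I*pi/9))*conj(exp(8*I*pi/9)) + 1*(exp(2*I*pi/3))*conj(exp(-2*I*pi/3)) + 1*(exp(-4*I*pi/9))*conj(exp(-2*I*pi/9)) + 1*(exp(4*I*pi/9))*conj(exp(2*I*pi/9)) + 1*(exp(-2*I*pi/3))*conj(exp(2*I*pi/3)) + 1*(exp(2*I*pi/9))*conj(exp(-8*I*pi/9)) + 1*(exp(-8*I*pi/9))*conj(exp(-4*I*pi/9))
  = (1) + (exp(4*I*pi/9)) + (exp(8*I*pi/9)) + (exp(-2*I*pi/3)) + (exp(-2*I*pi/9)) + (exp(2*I*pi/9)) + (exp(2*I*pi/3)) + (exp(-8*I*pi/9)) + (exp(-4*I*pi/9))
  = 0.
(Exp terms are combined using exp(i*s)*conj(exp(i*t)) = exp(i*(s-t)), and sums of them are collapsed using the identity that for every m > 1 the m distinct m-th roots of unity sum to 0, e.g. 1 + exp(2*I*pi/3) + exp(-2*I*pi/3) = 0.)
Dividing by |G| = 9 gives 0/9 = 0, matching the row-orthogonality relation <chi_4, chi_2> = [chi_4 = chi_2].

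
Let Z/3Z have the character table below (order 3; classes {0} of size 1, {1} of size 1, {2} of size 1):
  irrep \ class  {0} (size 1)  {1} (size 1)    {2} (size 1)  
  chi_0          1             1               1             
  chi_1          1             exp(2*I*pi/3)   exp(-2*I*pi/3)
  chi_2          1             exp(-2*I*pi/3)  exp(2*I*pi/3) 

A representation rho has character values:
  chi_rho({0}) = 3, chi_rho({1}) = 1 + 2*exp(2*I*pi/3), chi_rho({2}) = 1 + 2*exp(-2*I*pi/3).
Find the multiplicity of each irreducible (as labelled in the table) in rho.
Multiplicities: chi_0: 1, chi_1: 2, chi_2: 0.

Proof sketch: Use <chi_rho, chi> = (1/|G|) sum_C |C| * chi_rho(C) * conj(chi(C)) with |G| = 3 for each irreducible chi in the table:
  <chi_rho, chi_0> = (1/3)[1*(3)*conj(1) + 1*(1 + 2*exp(2*I*pi/3))*conj(1) + 1*(1 + 2*exp(-2*I*pi/3))*conj(1)]
      = (1/3)[(3) + (1 + 2*exp(2*I*pi/3)) + (1 + 2*exp(-2*I*pi/3))] = 3/3 = 1
  <chi_rho, chi_1> = (1/3)[1*(3)*conj(1) + 1*(1 + 2*exp(2*I*pi/3))*conj(exp(2*I*pi/3)) + 1*(1 + 2*exp(-2*I*pi/3))*conj(exp(-2*I*pi/3))]
      = (1/3)[(3) + (2 + exp(-2*I*pi/3)) + (2 + exp(2*I*pi/3))] = 6/3 = 2
  <chi_rho, chi_2> = (1/3)[1*(3)*conj(1) + 1*(1 + 2*exp(2*I*pi/3))*conj(exp(-2*I*pi/3)) + 1*(1 + 2*exp(-2*I*pi/3))*conj(exp(2*I*pi/3))]
      = (1/3)[(3) + (2*exp(-2*I*pi/3) + exp(2*I*pi/3)) + (exp(-2*I*pi/3) + 2*exp(2*I*pi/3))] = 0/3 = 0
(Exp terms are combined using exp(i*s)*conj(exp(i*t)) = exp(i*(s-t)), and sums of them are collapsed using the identity that for every m > 1 the m distinct m-th roots of unity sum to 0, e.g. 1 + exp(2*I*pi/3) + exp(-2*I*pi/3) = 0.)
Dimension check: dim(rho) = sum (mult * dim) = 1*1 + 2*1 + 0*1 = 3 = chi_rho(e) = 3.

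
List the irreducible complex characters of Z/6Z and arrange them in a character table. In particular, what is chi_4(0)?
Character table of Z/6Z (irreps indexed chi_0,...,chi_5 with chi_k(m) = zeta_6^(k*m), zeta_6 = exp(2*pi*i/6)):
  irrep \ class  {0} (size 1)  {1} (size 1)    {2} (size 1)    {3} (size 1)  {4} (size 1)    {5} (size 1)  
  chi_0          1             1               1               1             1               1             
  chi_1          1             exp(I*pi/3)     exp(2*I*pi/3)   -1            exp(-2*I*pi/3)  exp(-I*pi/3)  
  chi_2          1             exp(2*I*pi/3)   exp(-2*I*pi/3)  1             exp(2*I*pi/3)   exp(-2*I*pi/3)
  chi_3          1             -1              1               -1            1               -1            
  chi_4          1             exp(-2*I*pi/3)  exp(2*I*pi/3)   1             exp(-2*I*pi/3)  exp(2*I*pi/3) 
  chi_5          1             exp(-I*pi/3)    exp(-2*I*pi/3)  -1            exp(2*I*pi/3)   exp(I*pi/3)   

Spot check: chi_4(0) = zeta_6^(4*0) = zeta_6^0 = 1.

Explanation: Z/6Z is abelian, so all 6 irreducible complex representations are 1-dimensional. They are given by chi_k(m) = zeta_6^(k*m) for k = 0,...,5. Row orthogonality: sum_m chi_k(m) conj(chi_l(m)) = 6 * [k = l].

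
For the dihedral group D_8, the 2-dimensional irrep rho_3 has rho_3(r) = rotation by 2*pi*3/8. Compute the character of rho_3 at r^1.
chi_{rho_3}(r^1) = 2*cos(2*pi*3*1/8) = -sqrt(2)

Justification: rho_3(r^1) is rotation by angle 2*pi*3*1/8, whose trace is 2*cos(2*pi*3*1/8) = -sqrt(2).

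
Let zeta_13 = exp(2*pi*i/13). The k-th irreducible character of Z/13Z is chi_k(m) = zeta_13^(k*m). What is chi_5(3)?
chi_5(3) = zeta_13^15 = exp(4*I*pi/13)

chi_5(3) = zeta_13^(5*3) = zeta_13^15. Since zeta_13^13 = 1, this equals zeta_13^2 = exp(2*pi*i*2/13) = exp(4*I*pi/13).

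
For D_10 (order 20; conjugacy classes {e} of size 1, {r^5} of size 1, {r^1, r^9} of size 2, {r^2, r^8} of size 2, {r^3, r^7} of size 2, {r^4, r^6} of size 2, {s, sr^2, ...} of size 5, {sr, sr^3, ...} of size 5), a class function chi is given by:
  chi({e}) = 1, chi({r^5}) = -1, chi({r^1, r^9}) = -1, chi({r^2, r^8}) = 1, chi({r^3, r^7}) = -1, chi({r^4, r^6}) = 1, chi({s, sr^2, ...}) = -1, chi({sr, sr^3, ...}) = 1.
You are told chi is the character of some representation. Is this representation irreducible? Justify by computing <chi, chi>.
Irreducible: <chi, chi> = 1.

<chi, chi> = (1/|G|) sum_C |C| * |chi(C)|^2 = (1/20)[1*|1|^2 + 1*|-1|^2 + 2*|-1|^2 + 2*|1|^2 + 2*|-1|^2 + 2*|1|^2 + 5*|-1|^2 + 5*|1|^2]
  = (1/20)[(1) + (1) + (2) + (2) + (2) + (2) + (5) + (5)] = 20/20 = 1.
A character is irreducible iff <chi, chi> = 1, so this representation is irreducible.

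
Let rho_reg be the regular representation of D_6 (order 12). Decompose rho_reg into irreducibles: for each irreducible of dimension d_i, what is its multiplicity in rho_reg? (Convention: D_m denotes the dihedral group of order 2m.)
Each irreducible V_i of dimension d_i appears with multiplicity d_i, i.e. rho_reg = (direct sum over all irreducibles V_i) d_i V_i. The irreducible dimensions for D_6 are 1, 1, 1, 1, 2, 2: 4 irreducibles of dimension 1, each with multiplicity 1; 2 irreducibles of dimension 2, each with multiplicity 2. Total dimension 4*1*1 + 2*2*2 = 12 = |G|.

Why: General theorem: in the regular representation of a finite group G, each irreducible appears with multiplicity equal to its dimension. Check: dim(rho_reg) = sum d_i^2 = 1 + 1 + 1 + 1 + 4 + 4 = 12 = |G|.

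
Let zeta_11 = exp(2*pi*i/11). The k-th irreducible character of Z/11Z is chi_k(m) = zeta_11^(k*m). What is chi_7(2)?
chi_7(2) = zeta_11^14 = exp(6*I*pi/11)

Derivation: chi_7(2) = zeta_11^(7*2) = zeta_11^14. Since zeta_11^11 = 1, this equals zeta_11^3 = exp(2*pi*i*3/11) = exp(6*I*pi/11).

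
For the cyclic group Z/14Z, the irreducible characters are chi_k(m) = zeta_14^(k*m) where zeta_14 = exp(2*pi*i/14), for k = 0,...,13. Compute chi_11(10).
chi_11(10) = zeta_14^110 = exp(-2*I*pi/7)

Details: chi_11(10) = zeta_14^(11*10) = zeta_14^110. Since zeta_14^14 = 1, this equals zeta_14^12 = exp(2*pi*i*12/14) = exp(-2*I*pi/7).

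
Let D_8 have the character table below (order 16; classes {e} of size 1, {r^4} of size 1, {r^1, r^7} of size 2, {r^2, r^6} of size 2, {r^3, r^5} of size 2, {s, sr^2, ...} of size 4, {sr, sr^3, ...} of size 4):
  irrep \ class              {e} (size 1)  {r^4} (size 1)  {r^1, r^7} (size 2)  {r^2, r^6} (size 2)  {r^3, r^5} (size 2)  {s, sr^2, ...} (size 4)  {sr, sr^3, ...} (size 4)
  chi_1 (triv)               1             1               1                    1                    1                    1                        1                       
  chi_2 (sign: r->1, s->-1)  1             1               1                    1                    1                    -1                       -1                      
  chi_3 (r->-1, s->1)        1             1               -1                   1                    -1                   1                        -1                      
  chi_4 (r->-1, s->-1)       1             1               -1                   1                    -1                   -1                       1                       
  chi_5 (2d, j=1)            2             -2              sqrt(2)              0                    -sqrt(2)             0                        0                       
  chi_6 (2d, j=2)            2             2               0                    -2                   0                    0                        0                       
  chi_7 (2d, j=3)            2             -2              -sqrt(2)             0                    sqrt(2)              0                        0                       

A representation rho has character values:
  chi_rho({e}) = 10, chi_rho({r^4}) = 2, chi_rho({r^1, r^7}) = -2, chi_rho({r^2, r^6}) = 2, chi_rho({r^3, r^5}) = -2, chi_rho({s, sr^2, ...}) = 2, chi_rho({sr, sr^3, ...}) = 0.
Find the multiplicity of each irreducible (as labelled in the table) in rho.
Multiplicities: chi_1: 1, chi_2: 0, chi_3: 2, chi_4: 1, chi_5: 1, chi_6: 1, chi_7: 1.

Explanation: Use <chi_rho, chi> = (1/|G|) sum_C |C| * chi_rho(C) * conj(chi(C)) with |G| = 16 for each irreducible chi in the table:
  <chi_rho, chi_1> = (1/16)[1*(10)*conj(1) + 1*(2)*conj(1) + 2*(-2)*conj(1) + 2*(2)*conj(1) + 2*(-2)*conj(1) + 4*(2)*conj(1) + 4*(0)*conj(1)]
      = (1/16)[(10) + (2) + (-4) + (4) + (-4) + (8) + (0)] = 16/16 = 1
  <chi_rho, chi_2> = (1/16)[1*(10)*conj(1) + 1*(2)*conj(1) + 2*(-2)*conj(1) + 2*(2)*conj(1) + 2*(-2)*conj(1) + 4*(2)*conj(-1) + 4*(0)*conj(-1)]
      = (1/16)[(10) + (2) + (-4) + (4) + (-4) + (-8) + (0)] = 0/16 = 0
  <chi_rho, chi_3> = (1/16)[1*(10)*conj(1) + 1*(2)*conj(1) + 2*(-2)*conj(-1) + 2*(2)*conj(1) + 2*(-2)*conj(-1) + 4*(2)*conj(1) + 4*(0)*conj(-1)]
      = (1/16)[(10) + (2) + (4) + (4) + (4) + (8) + (0)] = 32/16 = 2
  <chi_rho, chi_4> = (1/16)[1*(10)*conj(1) + 1*(2)*conj(1) + 2*(-2)*conj(-1) + 2*(2)*conj(1) + 2*(-2)*conj(-1) + 4*(2)*conj(-1) + 4*(0)*conj(1)]
      = (1/16)[(10) + (2) + (4) + (4) + (4) + (-8) + (0)] = 16/16 = 1
  <chi_rho, chi_5> = (1/16)[1*(10)*conj(2) + 1*(2)*conj(-2) + 2*(-2)*conj(sqrt(2)) + 2*(2)*conj(0) + 2*(-2)*conj(-sqrt(2)) + 4*(2)*conj(0) + 4*(0)*conj(0)]
      = (1/16)[(20) + (-4) + (-4*sqrt(2)) + (0) + (4*sqrt(2)) + (0) + (0)] = 16/16 = 1
  <chi_rho, chi_6> = (1/16)[1*(10)*conj(2) + 1*(2)*conj(2) + 2*(-2)*conj(0) + 2*(2)*conj(-2) + 2*(-2)*conj(0) + 4*(2)*conj(0) + 4*(0)*conj(0)]
      = (1/16)[(20) + (4) + (0) + (-8) + (0) + (0) + (0)] = 16/16 = 1
  <chi_rho, chi_7> = (1/16)[1*(10)*conj(2) + 1*(2)*conj(-2) + 2*(-2)*conj(-sqrt(2)) + 2*(2)*conj(0) + 2*(-2)*conj(sqrt(2)) + 4*(2)*conj(0) + 4*(0)*conj(0)]
      = (1/16)[(20) + (-4) + (4*sqrt(2)) + (0) + (-4*sqrt(2)) + (0) + (0)] = 16/16 = 1
Dimension check: dim(rho) = sum (mult * dim) = 1*1 + 0*1 + 2*1 + 1*1 + 1*2 + 1*2 + 1*2 = 10 = chi_rho(e) = 10.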